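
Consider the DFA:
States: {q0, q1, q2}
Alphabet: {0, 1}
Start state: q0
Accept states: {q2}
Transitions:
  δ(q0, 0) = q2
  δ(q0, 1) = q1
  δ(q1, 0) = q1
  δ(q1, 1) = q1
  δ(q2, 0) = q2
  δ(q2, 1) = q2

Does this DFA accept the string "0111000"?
Processing string "0111000":
  q0 --0--> q2
  q2 --1--> q2
  q2 --1--> q2
  q2 --1--> q2
  q2 --0--> q2
  q2 --0--> q2
  q2 --0--> q2
Final state: q2
Accept states: {q2}
Yes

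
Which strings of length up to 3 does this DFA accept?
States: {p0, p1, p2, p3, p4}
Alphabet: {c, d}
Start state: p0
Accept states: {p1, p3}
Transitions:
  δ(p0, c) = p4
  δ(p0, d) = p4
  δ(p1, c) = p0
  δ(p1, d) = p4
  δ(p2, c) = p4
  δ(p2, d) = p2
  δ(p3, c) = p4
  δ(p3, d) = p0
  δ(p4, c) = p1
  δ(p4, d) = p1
cc, cd, dc, dd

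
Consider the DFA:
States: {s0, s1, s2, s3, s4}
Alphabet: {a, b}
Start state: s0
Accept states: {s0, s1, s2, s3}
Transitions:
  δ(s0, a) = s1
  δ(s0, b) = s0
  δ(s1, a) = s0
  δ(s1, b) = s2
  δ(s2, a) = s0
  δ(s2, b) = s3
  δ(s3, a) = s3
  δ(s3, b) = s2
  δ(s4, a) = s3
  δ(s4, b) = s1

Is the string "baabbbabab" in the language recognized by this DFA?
Processing string "baabbbabab":
  s0 --b--> s0
  s0 --a--> s1
  s1 --a--> s0
  s0 --b--> s0
  s0 --b--> s0
  s0 --b--> s0
  s0 --a--> s1
  s1 --b--> s2
  s2 --a--> s0
  s0 --b--> s0
Final state: s0
Accept states: {s0, s1, s2, s3}
Yes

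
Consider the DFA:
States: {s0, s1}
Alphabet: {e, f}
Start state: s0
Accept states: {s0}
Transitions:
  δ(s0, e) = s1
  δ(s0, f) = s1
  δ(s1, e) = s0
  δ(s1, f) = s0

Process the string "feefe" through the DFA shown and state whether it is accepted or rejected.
Processing string "feefe":
  s0 --f--> s1
  s1 --e--> s0
  s0 --e--> s1
  s1 --f--> s0
  s0 --e--> s1
Final state: s1
Accept states: {s0}
No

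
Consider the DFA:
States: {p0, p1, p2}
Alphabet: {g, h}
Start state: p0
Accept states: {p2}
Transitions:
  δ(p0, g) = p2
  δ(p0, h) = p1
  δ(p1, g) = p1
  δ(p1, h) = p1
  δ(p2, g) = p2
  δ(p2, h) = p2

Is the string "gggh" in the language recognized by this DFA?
Processing string "gggh":
  p0 --g--> p2
  p2 --g--> p2
  p2 --g--> p2
  p2 --h--> p2
Final state: p2
Accept states: {p2}
Yes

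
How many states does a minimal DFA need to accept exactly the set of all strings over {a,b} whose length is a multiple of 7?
By Myhill–Nerode, count the distinguishable equivalence classes: 7 classes — one per residue of the length mod 7; class i is distinguished from class j by any string of length (7 − i) mod 7.
7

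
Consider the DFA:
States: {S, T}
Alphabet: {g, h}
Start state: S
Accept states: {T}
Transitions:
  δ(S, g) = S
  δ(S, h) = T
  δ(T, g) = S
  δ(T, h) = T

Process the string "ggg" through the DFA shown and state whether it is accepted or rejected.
Processing string "ggg":
  S --g--> S
  S --g--> S
  S --g--> S
Final state: S
Accept states: {T}
No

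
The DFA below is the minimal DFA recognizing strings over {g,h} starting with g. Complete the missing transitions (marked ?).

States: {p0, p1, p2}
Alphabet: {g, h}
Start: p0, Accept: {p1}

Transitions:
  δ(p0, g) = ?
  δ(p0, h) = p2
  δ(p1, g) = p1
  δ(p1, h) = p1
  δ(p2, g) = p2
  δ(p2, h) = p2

From the language and accept set, identify what each state tracks — p0: no input read; p1: started with g; p2: started with h (dead).
Each missing δ(q, a) is the state matching the new tracked value after reading a.
δ(p0, g) = p1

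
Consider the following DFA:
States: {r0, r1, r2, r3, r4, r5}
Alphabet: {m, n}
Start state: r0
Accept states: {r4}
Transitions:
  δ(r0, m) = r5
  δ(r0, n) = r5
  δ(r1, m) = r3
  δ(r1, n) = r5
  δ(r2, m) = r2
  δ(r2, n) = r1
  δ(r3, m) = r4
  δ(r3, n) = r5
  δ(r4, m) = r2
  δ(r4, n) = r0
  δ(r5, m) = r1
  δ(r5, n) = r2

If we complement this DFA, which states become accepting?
Complement accept states = All states \ Original accept states
= {r0, r1, r2, r3, r4, r5} \ {r4}
{r0, r1, r2, r3, r5}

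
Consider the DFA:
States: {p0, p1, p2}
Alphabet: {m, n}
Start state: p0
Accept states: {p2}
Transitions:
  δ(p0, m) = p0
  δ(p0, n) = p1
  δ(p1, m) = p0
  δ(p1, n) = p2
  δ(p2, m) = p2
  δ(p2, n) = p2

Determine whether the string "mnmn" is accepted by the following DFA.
Processing string "mnmn":
  p0 --m--> p0
  p0 --n--> p1
  p1 --m--> p0
  p0 --n--> p1
Final state: p1
Accept states: {p2}
No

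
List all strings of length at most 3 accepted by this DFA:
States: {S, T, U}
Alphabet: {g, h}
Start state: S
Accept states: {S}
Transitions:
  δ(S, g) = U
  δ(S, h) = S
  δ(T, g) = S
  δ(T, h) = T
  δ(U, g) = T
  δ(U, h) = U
ε, h, hh, ggg, hhh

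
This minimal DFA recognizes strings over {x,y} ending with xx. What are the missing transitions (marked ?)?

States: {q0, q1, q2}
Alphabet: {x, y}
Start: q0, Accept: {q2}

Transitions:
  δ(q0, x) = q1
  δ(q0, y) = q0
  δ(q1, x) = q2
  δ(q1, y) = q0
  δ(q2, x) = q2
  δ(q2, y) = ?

From the language and accept set, identify what each state tracks — q0: last symbol not x; q1: one trailing x; q2: two trailing x's.
Each missing δ(q, a) is the state matching the new tracked value after reading a.
δ(q2, y) = q0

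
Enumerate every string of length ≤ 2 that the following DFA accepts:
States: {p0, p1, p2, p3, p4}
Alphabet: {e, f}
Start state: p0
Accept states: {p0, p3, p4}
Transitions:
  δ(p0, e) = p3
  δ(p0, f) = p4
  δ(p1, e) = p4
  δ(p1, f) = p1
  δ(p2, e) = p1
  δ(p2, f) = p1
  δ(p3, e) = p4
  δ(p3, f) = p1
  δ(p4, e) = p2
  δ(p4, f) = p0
ε, e, f, ee, ff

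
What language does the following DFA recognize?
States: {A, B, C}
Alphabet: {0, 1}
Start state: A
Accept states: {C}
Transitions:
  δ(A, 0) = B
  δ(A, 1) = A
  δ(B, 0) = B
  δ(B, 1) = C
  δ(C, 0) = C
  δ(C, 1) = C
Testing a few strings:
  '1' → reject
  '101' → accept
  '11' → reject
  '00' → reject
State roles: A=no 0 seen yet; B=seen a 0, waiting for 1; C=substring 01 seen
All binary strings containing the substring 01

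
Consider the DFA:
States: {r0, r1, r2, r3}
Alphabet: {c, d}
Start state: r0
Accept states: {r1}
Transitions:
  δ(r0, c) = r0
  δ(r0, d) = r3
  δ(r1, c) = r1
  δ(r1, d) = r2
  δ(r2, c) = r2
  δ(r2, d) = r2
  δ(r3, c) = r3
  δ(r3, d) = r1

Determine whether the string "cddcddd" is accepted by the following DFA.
Processing string "cddcddd":
  r0 --c--> r0
  r0 --d--> r3
  r3 --d--> r1
  r1 --c--> r1
  r1 --d--> r2
  r2 --d--> r2
  r2 --d--> r2
Final state: r2
Accept states: {r1}
No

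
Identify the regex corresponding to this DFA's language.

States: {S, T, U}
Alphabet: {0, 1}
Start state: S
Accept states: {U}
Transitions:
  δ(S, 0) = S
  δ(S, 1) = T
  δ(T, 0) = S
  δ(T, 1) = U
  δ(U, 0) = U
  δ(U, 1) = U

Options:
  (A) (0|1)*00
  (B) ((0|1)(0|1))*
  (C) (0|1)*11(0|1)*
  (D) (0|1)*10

Check each option against the DFA on short strings; one disagreement eliminates an option:
  (A) (0|1)*00: on '00' the DFA goes S → S → S and rejects (S ∉ Accept), but the regex matches it → eliminate
  (B) ((0|1)(0|1))*: on ε the DFA stays in S and rejects (S ∉ Accept), but the regex matches it → eliminate
  (C) (0|1)*11(0|1)*: agrees with the DFA on every string of length ≤ 6
  (D) (0|1)*10: on '10' the DFA goes S → T → S and rejects (S ∉ Accept), but the regex matches it → eliminate
Only (C) is consistent with the DFA.
(C) (0|1)*11(0|1)*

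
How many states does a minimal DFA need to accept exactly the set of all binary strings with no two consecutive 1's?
By Myhill–Nerode, count the distinguishable equivalence classes: three classes — safe with last≠1 / safe with last=1 / 11 seen (dead).
3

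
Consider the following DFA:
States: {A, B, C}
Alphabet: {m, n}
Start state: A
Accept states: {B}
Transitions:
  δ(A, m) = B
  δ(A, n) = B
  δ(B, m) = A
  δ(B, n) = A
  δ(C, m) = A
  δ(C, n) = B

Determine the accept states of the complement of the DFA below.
Complement accept states = All states \ Original accept states
= {A, B, C} \ {B}
{A, C}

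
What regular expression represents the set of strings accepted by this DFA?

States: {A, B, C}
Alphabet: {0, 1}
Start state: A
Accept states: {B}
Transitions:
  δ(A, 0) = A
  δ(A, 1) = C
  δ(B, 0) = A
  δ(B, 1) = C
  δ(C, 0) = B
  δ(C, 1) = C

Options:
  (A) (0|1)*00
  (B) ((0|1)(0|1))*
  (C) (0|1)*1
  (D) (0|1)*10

Check each option against the DFA on short strings; one disagreement eliminates an option:
  (A) (0|1)*00: on '00' the DFA goes A → A → A and rejects (A ∉ Accept), but the regex matches it → eliminate
  (B) ((0|1)(0|1))*: on ε the DFA stays in A and rejects (A ∉ Accept), but the regex matches it → eliminate
  (C) (0|1)*1: on '1' the DFA goes A → C and rejects (C ∉ Accept), but the regex matches it → eliminate
  (D) (0|1)*10: agrees with the DFA on every string of length ≤ 6
Only (D) is consistent with the DFA.
(D) (0|1)*10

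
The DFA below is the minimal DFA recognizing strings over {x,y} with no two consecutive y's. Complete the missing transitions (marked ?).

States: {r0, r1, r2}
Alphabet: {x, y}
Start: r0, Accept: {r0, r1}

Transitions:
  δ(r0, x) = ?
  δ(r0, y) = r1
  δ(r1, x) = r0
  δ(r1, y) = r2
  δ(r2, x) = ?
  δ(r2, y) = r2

From the language and accept set, identify what each state tracks — r0: last symbol not y (ok); r1: last symbol y (ok); r2: saw yy (dead).
Each missing δ(q, a) is the state matching the new tracked value after reading a.
δ(r0, x) = r0; δ(r2, x) = r2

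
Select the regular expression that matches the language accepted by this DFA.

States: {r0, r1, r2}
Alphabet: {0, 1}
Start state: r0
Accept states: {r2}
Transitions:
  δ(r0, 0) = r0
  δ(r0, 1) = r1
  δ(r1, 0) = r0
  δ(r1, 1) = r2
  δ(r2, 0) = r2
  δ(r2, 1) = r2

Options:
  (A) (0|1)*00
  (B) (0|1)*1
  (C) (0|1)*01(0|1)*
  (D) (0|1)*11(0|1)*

Check each option against the DFA on short strings; one disagreement eliminates an option:
  (A) (0|1)*00: on '00' the DFA goes r0 → r0 → r0 and rejects (r0 ∉ Accept), but the regex matches it → eliminate
  (B) (0|1)*1: on '1' the DFA goes r0 → r1 and rejects (r1 ∉ Accept), but the regex matches it → eliminate
  (C) (0|1)*01(0|1)*: on '01' the DFA goes r0 → r0 → r1 and rejects (r1 ∉ Accept), but the regex matches it → eliminate
  (D) (0|1)*11(0|1)*: agrees with the DFA on every string of length ≤ 6
Only (D) is consistent with the DFA.
(D) (0|1)*11(0|1)*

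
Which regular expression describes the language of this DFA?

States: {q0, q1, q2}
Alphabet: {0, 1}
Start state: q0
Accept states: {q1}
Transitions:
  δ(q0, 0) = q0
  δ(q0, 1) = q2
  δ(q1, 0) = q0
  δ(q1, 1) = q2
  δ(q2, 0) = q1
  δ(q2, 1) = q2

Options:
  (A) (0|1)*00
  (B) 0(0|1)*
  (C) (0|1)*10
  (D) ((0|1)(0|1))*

Check each option against the DFA on short strings; one disagreement eliminates an option:
  (A) (0|1)*00: on '00' the DFA goes q0 → q0 → q0 and rejects (q0 ∉ Accept), but the regex matches it → eliminate
  (B) 0(0|1)*: on '0' the DFA goes q0 → q0 and rejects (q0 ∉ Accept), but the regex matches it → eliminate
  (C) (0|1)*10: agrees with the DFA on every string of length ≤ 6
  (D) ((0|1)(0|1))*: on ε the DFA stays in q0 and rejects (q0 ∉ Accept), but the regex matches it → eliminate
Only (C) is consistent with the DFA.
(C) (0|1)*10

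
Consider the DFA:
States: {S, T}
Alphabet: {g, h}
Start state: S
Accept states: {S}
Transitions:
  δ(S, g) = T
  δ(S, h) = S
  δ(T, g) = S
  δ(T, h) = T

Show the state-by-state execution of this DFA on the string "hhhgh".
read 'h': S → S
  read 'h': S → S
  read 'h': S → S
  read 'g': S → T
  read 'h': T → T
S -> S -> S -> S -> T -> T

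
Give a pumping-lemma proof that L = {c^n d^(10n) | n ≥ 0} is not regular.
Assume L is regular with pumping length p. Idea: pumping the c-block breaks the 1:10 ratio.
Choose s = c^p d^(10p) (length 11p ≥ p). By the pumping lemma, s = xyz with |xy| ≤ p, |y| > 0, so y = c^k with k ≥ 1. Then xy²z = c^(p+k) d^(10p). For this to be in L we would need 10p = 10(p+k), i.e. 10k = 0, contradicting k ≥ 1. So xy²z ∉ L.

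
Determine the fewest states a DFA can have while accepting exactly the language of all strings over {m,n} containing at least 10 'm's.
By Myhill–Nerode, count the distinguishable equivalence classes: 11 classes — having seen 0, 1, …, 9, or ≥10 copies of 'm'; any two classes i < j (j ≤ 10) are distinguished by the string m^(10−j), which takes class j to 10 copies (accepted) but leaves class i below 10 (rejected).
11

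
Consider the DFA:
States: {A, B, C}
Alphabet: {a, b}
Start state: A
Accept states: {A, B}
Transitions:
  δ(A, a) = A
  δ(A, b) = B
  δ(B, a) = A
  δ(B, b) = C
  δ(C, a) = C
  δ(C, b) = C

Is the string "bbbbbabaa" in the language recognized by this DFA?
Processing string "bbbbbabaa":
  A --b--> B
  B --b--> C
  C --b--> C
  C --b--> C
  C --b--> C
  C --a--> C
  C --b--> C
  C --a--> C
  C --a--> C
Final state: C
Accept states: {A, B}
No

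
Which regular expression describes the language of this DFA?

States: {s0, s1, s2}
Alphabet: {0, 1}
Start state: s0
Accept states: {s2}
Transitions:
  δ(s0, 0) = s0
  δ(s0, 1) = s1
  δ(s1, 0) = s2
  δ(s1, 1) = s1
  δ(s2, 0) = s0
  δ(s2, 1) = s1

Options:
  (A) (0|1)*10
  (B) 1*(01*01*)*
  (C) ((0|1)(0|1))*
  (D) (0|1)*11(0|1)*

Check each option against the DFA on short strings; one disagreement eliminates an option:
  (A) (0|1)*10: agrees with the DFA on every string of length ≤ 6
  (B) 1*(01*01*)*: on ε the DFA stays in s0 and rejects (s0 ∉ Accept), but the regex matches it → eliminate
  (C) ((0|1)(0|1))*: on ε the DFA stays in s0 and rejects (s0 ∉ Accept), but the regex matches it → eliminate
  (D) (0|1)*11(0|1)*: on '10' the DFA goes s0 → s1 → s2 and accepts (s2 ∈ Accept), but the regex does not match it → eliminate
Only (A) is consistent with the DFA.
(A) (0|1)*10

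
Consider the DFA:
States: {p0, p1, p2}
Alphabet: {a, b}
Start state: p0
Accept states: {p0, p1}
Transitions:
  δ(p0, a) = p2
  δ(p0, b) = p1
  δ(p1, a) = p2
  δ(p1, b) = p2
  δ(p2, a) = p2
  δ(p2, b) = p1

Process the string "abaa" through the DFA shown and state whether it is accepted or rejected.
Processing string "abaa":
  p0 --a--> p2
  p2 --b--> p1
  p1 --a--> p2
  p2 --a--> p2
Final state: p2
Accept states: {p0, p1}
No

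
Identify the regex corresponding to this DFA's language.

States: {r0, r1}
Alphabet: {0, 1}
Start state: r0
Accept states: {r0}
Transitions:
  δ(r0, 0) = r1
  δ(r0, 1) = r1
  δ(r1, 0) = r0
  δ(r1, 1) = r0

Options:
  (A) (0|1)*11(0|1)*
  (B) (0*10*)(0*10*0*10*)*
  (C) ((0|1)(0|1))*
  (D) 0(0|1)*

Check each option against the DFA on short strings; one disagreement eliminates an option:
  (A) (0|1)*11(0|1)*: on ε the DFA stays in r0 and accepts (r0 ∈ Accept), but the regex does not match it → eliminate
  (B) (0*10*)(0*10*0*10*)*: on ε the DFA stays in r0 and accepts (r0 ∈ Accept), but the regex does not match it → eliminate
  (C) ((0|1)(0|1))*: agrees with the DFA on every string of length ≤ 6
  (D) 0(0|1)*: on ε the DFA stays in r0 and accepts (r0 ∈ Accept), but the regex does not match it → eliminate
Only (C) is consistent with the DFA.
(C) ((0|1)(0|1))*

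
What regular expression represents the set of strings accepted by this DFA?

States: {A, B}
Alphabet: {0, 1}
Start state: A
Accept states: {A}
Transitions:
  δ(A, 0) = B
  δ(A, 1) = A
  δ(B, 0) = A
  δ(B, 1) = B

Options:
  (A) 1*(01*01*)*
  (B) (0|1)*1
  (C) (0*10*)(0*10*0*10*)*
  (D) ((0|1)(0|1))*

Check each option against the DFA on short strings; one disagreement eliminates an option:
  (A) 1*(01*01*)*: agrees with the DFA on every string of length ≤ 6
  (B) (0|1)*1: on ε the DFA stays in A and accepts (A ∈ Accept), but the regex does not match it → eliminate
  (C) (0*10*)(0*10*0*10*)*: on ε the DFA stays in A and accepts (A ∈ Accept), but the regex does not match it → eliminate
  (D) ((0|1)(0|1))*: on '1' the DFA goes A → A and accepts (A ∈ Accept), but the regex does not match it → eliminate
Only (A) is consistent with the DFA.
(A) 1*(01*01*)*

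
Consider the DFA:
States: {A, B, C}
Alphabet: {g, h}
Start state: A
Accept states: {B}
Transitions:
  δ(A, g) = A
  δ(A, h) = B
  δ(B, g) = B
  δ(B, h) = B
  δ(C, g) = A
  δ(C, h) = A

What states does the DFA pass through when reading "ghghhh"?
read 'g': A → A
  read 'h': A → B
  read 'g': B → B
  read 'h': B → B
  read 'h': B → B
  read 'h': B → B
A -> A -> B -> B -> B -> B -> B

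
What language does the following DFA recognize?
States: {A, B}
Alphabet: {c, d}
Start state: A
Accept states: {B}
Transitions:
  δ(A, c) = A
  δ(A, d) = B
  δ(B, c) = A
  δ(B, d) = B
Testing a few strings:
  'd' → accept
  'cdc' → reject
  'dcc' → reject
  'ddc' → reject
State roles: A=last symbol not d; B=last symbol is d
All strings over {c,d} ending with d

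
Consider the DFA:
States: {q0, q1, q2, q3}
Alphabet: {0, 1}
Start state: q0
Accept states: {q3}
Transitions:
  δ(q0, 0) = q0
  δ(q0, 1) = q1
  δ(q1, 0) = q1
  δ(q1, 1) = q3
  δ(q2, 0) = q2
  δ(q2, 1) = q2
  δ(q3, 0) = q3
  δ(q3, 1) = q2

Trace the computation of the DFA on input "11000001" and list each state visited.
read '1': q0 → q1
  read '1': q1 → q3
  read '0': q3 → q3
  read '0': q3 → q3
  read '0': q3 → q3
  read '0': q3 → q3
  read '0': q3 → q3
  read '1': q3 → q2
q0 -> q1 -> q3 -> q3 -> q3 -> q3 -> q3 -> q3 -> q2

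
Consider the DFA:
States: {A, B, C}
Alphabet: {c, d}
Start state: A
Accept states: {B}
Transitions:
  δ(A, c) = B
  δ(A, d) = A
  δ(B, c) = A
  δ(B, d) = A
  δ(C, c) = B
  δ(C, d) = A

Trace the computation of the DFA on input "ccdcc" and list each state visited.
read 'c': A → B
  read 'c': B → A
  read 'd': A → A
  read 'c': A → B
  read 'c': B → A
A -> B -> A -> A -> B -> A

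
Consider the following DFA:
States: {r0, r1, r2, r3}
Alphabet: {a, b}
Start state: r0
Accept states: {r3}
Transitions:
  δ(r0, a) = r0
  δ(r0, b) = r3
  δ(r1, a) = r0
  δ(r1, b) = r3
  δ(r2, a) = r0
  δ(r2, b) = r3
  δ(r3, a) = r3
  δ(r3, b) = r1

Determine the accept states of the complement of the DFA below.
Complement accept states = All states \ Original accept states
= {r0, r1, r2, r3} \ {r3}
{r0, r1, r2}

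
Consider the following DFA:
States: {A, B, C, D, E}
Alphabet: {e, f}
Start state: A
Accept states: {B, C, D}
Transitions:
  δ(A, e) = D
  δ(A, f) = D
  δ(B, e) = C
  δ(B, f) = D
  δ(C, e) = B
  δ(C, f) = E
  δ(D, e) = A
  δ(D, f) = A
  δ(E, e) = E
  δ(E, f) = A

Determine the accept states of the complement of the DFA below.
Complement accept states = All states \ Original accept states
= {A, B, C, D, E} \ {B, C, D}
{A, E}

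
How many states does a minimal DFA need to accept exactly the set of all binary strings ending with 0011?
By Myhill–Nerode, count the distinguishable equivalence classes: 5 classes — one per longest suffix of the input that is a prefix of '0011' (lengths 0 through 4); only the length-4 class is accepting.
5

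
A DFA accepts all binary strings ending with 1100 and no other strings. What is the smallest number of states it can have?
By Myhill–Nerode, count the distinguishable equivalence classes: 5 classes — one per longest suffix of the input that is a prefix of '1100' (lengths 0 through 4); only the length-4 class is accepting.
5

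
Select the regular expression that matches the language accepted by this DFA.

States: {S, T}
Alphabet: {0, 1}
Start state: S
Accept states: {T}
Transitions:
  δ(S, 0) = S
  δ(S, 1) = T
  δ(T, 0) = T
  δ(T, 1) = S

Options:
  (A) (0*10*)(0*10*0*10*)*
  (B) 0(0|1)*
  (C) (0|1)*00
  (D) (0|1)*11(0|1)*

Check each option against the DFA on short strings; one disagreement eliminates an option:
  (A) (0*10*)(0*10*0*10*)*: agrees with the DFA on every string of length ≤ 6
  (B) 0(0|1)*: on '0' the DFA goes S → S and rejects (S ∉ Accept), but the regex matches it → eliminate
  (C) (0|1)*00: on '1' the DFA goes S → T and accepts (T ∈ Accept), but the regex does not match it → eliminate
  (D) (0|1)*11(0|1)*: on '1' the DFA goes S → T and accepts (T ∈ Accept), but the regex does not match it → eliminate
Only (A) is consistent with the DFA.
(A) (0*10*)(0*10*0*10*)*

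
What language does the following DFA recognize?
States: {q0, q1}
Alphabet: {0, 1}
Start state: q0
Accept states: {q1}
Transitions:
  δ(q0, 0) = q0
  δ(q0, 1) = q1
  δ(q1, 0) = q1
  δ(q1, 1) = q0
Testing a few strings:
  '10' → accept
  '0' → reject
  '111' → accept
  '001' → accept
State roles: q0=even number of 1's so far; q1=odd number of 1's so far
All binary strings with an odd number of 1's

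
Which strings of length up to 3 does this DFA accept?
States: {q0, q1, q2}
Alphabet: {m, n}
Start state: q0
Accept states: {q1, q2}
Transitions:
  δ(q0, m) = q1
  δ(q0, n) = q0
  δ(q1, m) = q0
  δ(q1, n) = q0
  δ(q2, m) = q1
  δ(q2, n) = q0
m, nm, mmm, mnm, nnm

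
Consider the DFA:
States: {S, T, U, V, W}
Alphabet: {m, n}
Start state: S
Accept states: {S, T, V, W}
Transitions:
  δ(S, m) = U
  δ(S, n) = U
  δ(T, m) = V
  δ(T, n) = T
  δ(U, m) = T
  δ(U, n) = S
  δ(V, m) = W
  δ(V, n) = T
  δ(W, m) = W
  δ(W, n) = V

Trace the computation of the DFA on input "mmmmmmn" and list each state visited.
read 'm': S → U
  read 'm': U → T
  read 'm': T → V
  read 'm': V → W
  read 'm': W → W
  read 'm': W → W
  read 'n': W → V
S -> U -> T -> V -> W -> W -> W -> V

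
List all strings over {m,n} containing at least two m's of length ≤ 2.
mm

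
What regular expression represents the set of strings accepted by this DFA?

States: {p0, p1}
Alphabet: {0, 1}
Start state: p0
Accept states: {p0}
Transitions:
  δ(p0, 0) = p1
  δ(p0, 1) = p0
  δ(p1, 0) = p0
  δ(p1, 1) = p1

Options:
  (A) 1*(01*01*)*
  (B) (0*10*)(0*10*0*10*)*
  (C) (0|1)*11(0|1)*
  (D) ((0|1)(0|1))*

Check each option against the DFA on short strings; one disagreement eliminates an option:
  (A) 1*(01*01*)*: agrees with the DFA on every string of length ≤ 6
  (B) (0*10*)(0*10*0*10*)*: on ε the DFA stays in p0 and accepts (p0 ∈ Accept), but the regex does not match it → eliminate
  (C) (0|1)*11(0|1)*: on ε the DFA stays in p0 and accepts (p0 ∈ Accept), but the regex does not match it → eliminate
  (D) ((0|1)(0|1))*: on '1' the DFA goes p0 → p0 and accepts (p0 ∈ Accept), but the regex does not match it → eliminate
Only (A) is consistent with the DFA.
(A) 1*(01*01*)*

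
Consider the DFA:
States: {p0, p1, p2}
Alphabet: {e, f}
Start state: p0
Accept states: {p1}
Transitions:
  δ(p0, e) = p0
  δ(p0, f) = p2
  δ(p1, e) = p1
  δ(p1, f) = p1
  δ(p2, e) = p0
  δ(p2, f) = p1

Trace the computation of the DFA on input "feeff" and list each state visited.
read 'f': p0 → p2
  read 'e': p2 → p0
  read 'e': p0 → p0
  read 'f': p0 → p2
  read 'f': p2 → p1
p0 -> p2 -> p0 -> p0 -> p2 -> p1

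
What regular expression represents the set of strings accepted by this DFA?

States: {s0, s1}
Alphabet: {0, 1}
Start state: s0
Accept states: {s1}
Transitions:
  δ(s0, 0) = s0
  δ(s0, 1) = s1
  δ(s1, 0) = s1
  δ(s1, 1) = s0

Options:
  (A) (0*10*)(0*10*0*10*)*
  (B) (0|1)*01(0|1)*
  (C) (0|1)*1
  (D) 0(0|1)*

Check each option against the DFA on short strings; one disagreement eliminates an option:
  (A) (0*10*)(0*10*0*10*)*: agrees with the DFA on every string of length ≤ 6
  (B) (0|1)*01(0|1)*: on '1' the DFA goes s0 → s1 and accepts (s1 ∈ Accept), but the regex does not match it → eliminate
  (C) (0|1)*1: on '10' the DFA goes s0 → s1 → s1 and accepts (s1 ∈ Accept), but the regex does not match it → eliminate
  (D) 0(0|1)*: on '0' the DFA goes s0 → s0 and rejects (s0 ∉ Accept), but the regex matches it → eliminate
Only (A) is consistent with the DFA.
(A) (0*10*)(0*10*0*10*)*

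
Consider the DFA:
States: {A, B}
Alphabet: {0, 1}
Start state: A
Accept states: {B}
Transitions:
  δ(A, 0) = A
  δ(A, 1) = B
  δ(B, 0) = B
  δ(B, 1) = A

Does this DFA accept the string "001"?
Processing string "001":
  A --0--> A
  A --0--> A
  A --1--> B
Final state: B
Accept states: {B}
Yes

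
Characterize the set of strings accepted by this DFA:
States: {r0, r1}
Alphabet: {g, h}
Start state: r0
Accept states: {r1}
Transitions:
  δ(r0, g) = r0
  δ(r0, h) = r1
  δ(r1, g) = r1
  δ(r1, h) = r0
Testing a few strings:
  'h' → accept
  'gg' → reject
  'g' → reject
  'hh' → reject
State roles: r0=even number of h's so far; r1=odd number of h's so far
All strings over {g,h} with an odd number of h's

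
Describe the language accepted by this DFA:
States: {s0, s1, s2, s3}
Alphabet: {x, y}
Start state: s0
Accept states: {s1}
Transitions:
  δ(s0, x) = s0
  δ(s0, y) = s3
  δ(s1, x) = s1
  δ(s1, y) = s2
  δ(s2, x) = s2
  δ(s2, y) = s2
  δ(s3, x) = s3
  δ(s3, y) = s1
Testing a few strings:
  'yyxy' → reject
  'yx' → reject
  'yy' → accept
  'xx' → reject
State roles: s0=zero y's; s1=two y's; s2=≥ three y's (dead); s3=one y
All strings over {x,y} containing exactly two y's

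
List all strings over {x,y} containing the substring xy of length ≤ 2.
xy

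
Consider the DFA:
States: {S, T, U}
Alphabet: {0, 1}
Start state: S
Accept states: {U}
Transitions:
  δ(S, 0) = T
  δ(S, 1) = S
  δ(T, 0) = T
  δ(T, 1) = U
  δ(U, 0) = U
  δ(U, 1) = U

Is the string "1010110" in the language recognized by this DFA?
Processing string "1010110":
  S --1--> S
  S --0--> T
  T --1--> U
  U --0--> U
  U --1--> U
  U --1--> U
  U --0--> U
Final state: U
Accept states: {U}
Yes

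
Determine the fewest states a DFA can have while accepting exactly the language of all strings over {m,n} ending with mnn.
By Myhill–Nerode, count the distinguishable equivalence classes: 4 classes — one per longest suffix of the input that is a prefix of 'mnn' (lengths 0 through 3); only the length-3 class is accepting.
4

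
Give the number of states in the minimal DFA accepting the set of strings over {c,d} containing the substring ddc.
By Myhill–Nerode, count the distinguishable equivalence classes: 4 classes — one per longest suffix of the input that is a prefix of 'ddc' (lengths 0 through 2), plus an absorbing 'already seen ddc' class.
4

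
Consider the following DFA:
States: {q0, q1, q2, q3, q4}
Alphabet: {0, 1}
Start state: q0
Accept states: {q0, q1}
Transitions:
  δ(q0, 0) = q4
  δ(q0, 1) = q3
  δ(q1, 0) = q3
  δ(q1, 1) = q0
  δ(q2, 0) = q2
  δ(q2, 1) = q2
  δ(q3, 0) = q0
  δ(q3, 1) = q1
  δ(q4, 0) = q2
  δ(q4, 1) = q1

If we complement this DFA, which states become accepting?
Complement accept states = All states \ Original accept states
= {q0, q1, q2, q3, q4} \ {q0, q1}
{q2, q3, q4}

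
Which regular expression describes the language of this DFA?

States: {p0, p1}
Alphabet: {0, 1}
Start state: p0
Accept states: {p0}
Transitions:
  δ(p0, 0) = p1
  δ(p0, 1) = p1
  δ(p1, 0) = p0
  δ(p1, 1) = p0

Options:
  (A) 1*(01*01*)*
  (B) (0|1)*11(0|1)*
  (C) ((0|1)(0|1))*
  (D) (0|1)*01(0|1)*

Check each option against the DFA on short strings; one disagreement eliminates an option:
  (A) 1*(01*01*)*: on '1' the DFA goes p0 → p1 and rejects (p1 ∉ Accept), but the regex matches it → eliminate
  (B) (0|1)*11(0|1)*: on ε the DFA stays in p0 and accepts (p0 ∈ Accept), but the regex does not match it → eliminate
  (C) ((0|1)(0|1))*: agrees with the DFA on every string of length ≤ 6
  (D) (0|1)*01(0|1)*: on ε the DFA stays in p0 and accepts (p0 ∈ Accept), but the regex does not match it → eliminate
Only (C) is consistent with the DFA.
(C) ((0|1)(0|1))*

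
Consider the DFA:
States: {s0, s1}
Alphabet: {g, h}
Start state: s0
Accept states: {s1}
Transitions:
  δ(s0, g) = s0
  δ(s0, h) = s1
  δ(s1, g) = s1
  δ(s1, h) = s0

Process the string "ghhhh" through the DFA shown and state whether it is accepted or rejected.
Processing string "ghhhh":
  s0 --g--> s0
  s0 --h--> s1
  s1 --h--> s0
  s0 --h--> s1
  s1 --h--> s0
Final state: s0
Accept states: {s1}
No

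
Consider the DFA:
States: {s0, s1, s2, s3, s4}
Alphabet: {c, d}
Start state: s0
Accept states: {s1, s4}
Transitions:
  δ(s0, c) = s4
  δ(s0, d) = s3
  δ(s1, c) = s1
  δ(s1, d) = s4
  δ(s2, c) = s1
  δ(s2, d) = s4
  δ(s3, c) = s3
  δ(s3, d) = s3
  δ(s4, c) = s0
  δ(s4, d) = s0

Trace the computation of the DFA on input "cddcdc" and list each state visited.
read 'c': s0 → s4
  read 'd': s4 → s0
  read 'd': s0 → s3
  read 'c': s3 → s3
  read 'd': s3 → s3
  read 'c': s3 → s3
s0 -> s4 -> s0 -> s3 -> s3 -> s3 -> s3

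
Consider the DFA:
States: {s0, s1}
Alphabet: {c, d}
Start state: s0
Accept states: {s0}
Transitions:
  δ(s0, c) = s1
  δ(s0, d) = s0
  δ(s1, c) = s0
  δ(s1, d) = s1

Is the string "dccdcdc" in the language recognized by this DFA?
Processing string "dccdcdc":
  s0 --d--> s0
  s0 --c--> s1
  s1 --c--> s0
  s0 --d--> s0
  s0 --c--> s1
  s1 --d--> s1
  s1 --c--> s0
Final state: s0
Accept states: {s0}
Yes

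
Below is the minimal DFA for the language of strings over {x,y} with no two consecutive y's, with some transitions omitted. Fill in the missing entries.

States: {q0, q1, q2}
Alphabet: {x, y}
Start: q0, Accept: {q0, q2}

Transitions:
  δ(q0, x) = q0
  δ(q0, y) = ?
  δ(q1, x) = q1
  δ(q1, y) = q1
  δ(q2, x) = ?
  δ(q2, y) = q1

From the language and accept set, identify what each state tracks — q0: last symbol not y (ok); q1: saw yy (dead); q2: last symbol y (ok).
Each missing δ(q, a) is the state matching the new tracked value after reading a.
δ(q0, y) = q2; δ(q2, x) = q0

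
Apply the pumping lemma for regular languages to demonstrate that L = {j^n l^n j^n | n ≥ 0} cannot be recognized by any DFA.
Assume L is regular with pumping length p. Idea: pumping the first j-block unbalances it against the other two.
Choose s = j^p l^p j^p ∈ L (|s| = 3p ≥ p). By the pumping lemma, s = xyz with |xy| ≤ p, |y| > 0, so y = j^k with k ≥ 1, inside the first j-block. Then xy²z = j^(p+k) l^p j^p. The first block has length p+k ≠ p, so the three block lengths are no longer equal and xy²z ∉ L.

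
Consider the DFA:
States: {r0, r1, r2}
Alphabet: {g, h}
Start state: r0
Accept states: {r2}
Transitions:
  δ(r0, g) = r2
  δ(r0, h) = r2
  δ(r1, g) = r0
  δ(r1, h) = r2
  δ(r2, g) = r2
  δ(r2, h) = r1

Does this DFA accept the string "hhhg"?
Processing string "hhhg":
  r0 --h--> r2
  r2 --h--> r1
  r1 --h--> r2
  r2 --g--> r2
Final state: r2
Accept states: {r2}
Yes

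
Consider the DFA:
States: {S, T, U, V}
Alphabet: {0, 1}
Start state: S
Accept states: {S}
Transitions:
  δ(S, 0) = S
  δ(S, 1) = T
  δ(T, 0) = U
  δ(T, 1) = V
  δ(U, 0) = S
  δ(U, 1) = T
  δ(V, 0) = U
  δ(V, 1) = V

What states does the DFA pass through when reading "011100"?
read '0': S → S
  read '1': S → T
  read '1': T → V
  read '1': V → V
  read '0': V → U
  read '0': U → S
S -> S -> T -> V -> V -> U -> S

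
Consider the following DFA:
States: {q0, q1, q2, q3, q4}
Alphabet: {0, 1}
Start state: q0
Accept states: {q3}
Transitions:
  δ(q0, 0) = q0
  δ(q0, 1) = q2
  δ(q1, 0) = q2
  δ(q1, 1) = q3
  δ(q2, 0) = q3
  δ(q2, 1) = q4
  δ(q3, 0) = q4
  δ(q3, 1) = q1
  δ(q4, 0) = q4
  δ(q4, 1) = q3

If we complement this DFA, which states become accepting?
Complement accept states = All states \ Original accept states
= {q0, q1, q2, q3, q4} \ {q3}
{q0, q1, q2, q4}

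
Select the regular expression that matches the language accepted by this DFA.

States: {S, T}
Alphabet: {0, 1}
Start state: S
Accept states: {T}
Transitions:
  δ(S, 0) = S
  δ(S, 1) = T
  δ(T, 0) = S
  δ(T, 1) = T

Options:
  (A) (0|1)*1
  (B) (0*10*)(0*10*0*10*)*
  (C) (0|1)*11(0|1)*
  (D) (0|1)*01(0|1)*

Check each option against the DFA on short strings; one disagreement eliminates an option:
  (A) (0|1)*1: agrees with the DFA on every string of length ≤ 6
  (B) (0*10*)(0*10*0*10*)*: on '10' the DFA goes S → T → S and rejects (S ∉ Accept), but the regex matches it → eliminate
  (C) (0|1)*11(0|1)*: on '1' the DFA goes S → T and accepts (T ∈ Accept), but the regex does not match it → eliminate
  (D) (0|1)*01(0|1)*: on '1' the DFA goes S → T and accepts (T ∈ Accept), but the regex does not match it → eliminate
Only (A) is consistent with the DFA.
(A) (0|1)*1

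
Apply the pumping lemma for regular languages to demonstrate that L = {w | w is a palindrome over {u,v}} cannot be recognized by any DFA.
Assume L is regular with pumping length p. Idea: pumping the leading u-block breaks the symmetry.
Choose s = u^p v u^p (a palindrome of length 2p+1 ≥ p). By the pumping lemma, s = xyz with |xy| ≤ p, |y| > 0, so y = u^k with k > 0 (xy lies entirely in the first u^p). Then xy²z = u^(p+k) v u^p, which is not a palindrome since p+k ≠ p.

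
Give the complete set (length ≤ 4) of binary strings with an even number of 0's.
ε, 1, 00, 11, 001, 010, 100, 111, 0000, 0011, 0101, 0110, 1001, 1010, 1100, 1111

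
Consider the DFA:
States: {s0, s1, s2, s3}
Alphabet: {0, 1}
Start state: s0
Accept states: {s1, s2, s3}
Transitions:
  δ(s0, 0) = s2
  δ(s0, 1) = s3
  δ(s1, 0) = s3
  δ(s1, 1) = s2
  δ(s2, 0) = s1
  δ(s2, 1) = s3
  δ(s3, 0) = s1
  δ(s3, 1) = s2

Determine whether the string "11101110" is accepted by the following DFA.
Processing string "11101110":
  s0 --1--> s3
  s3 --1--> s2
  s2 --1--> s3
  s3 --0--> s1
  s1 --1--> s2
  s2 --1--> s3
  s3 --1--> s2
  s2 --0--> s1
Final state: s1
Accept states: {s1, s2, s3}
Yes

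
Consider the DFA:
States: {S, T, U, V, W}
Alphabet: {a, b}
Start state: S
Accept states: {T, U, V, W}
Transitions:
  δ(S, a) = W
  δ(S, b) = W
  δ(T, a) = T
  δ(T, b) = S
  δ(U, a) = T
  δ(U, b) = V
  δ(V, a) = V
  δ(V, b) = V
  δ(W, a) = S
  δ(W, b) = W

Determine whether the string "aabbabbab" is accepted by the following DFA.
Processing string "aabbabbab":
  S --a--> W
  W --a--> S
  S --b--> W
  W --b--> W
  W --a--> S
  S --b--> W
  W --b--> W
  W --a--> S
  S --b--> W
Final state: W
Accept states: {T, U, V, W}
Yes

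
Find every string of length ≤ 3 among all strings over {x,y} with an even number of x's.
ε, y, xx, yy, xxy, xyx, yxx, yyy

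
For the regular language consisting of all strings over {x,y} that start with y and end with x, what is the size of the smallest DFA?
By Myhill–Nerode, count the distinguishable equivalence classes: four classes — empty / starts-y-ends-y / starts-y-ends-x / starts-x (dead).
4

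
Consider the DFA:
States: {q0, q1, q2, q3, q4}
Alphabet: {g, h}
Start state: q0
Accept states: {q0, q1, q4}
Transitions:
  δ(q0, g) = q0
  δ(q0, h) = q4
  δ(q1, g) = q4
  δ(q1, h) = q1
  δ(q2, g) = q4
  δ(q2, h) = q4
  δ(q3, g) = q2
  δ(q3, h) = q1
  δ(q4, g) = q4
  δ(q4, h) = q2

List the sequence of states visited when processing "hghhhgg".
read 'h': q0 → q4
  read 'g': q4 → q4
  read 'h': q4 → q2
  read 'h': q2 → q4
  read 'h': q4 → q2
  read 'g': q2 → q4
  read 'g': q4 → q4
q0 -> q4 -> q4 -> q2 -> q4 -> q2 -> q4 -> q4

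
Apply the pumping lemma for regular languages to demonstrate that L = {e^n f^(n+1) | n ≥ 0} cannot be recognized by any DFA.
Assume L is regular with pumping length p. Idea: pumping the e-block breaks the fixed offset of 1.
Choose s = e^p f^(p+1) ∈ L. By the pumping lemma, s = xyz with |xy| ≤ p, |y| > 0, so y = e^k with k ≥ 1. Then xy²z = e^(p+k) f^(p+1). For this to be in L we would need p+1 = (p+k)+1, i.e. k = 0, contradicting k ≥ 1. So xy²z ∉ L.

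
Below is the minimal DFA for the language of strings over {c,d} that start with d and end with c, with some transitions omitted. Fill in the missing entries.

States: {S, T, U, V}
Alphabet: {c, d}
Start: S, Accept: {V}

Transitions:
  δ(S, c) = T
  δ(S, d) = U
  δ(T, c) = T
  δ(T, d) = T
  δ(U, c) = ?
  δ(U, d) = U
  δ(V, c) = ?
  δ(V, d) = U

From the language and accept set, identify what each state tracks — S: no input read; T: started with c (dead); U: started with d, last symbol d; V: started with d, last symbol c.
Each missing δ(q, a) is the state matching the new tracked value after reading a.
δ(U, c) = V; δ(V, c) = V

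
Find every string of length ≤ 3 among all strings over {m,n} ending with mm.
mm, mmm, nmm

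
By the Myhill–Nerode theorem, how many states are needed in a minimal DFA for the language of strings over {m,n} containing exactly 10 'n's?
By Myhill–Nerode, count the distinguishable equivalence classes: 12 classes — having seen 0, 1, …, 10, or >10 copies of 'n'; the count-10 class is the only accepting one and >10 is dead.
12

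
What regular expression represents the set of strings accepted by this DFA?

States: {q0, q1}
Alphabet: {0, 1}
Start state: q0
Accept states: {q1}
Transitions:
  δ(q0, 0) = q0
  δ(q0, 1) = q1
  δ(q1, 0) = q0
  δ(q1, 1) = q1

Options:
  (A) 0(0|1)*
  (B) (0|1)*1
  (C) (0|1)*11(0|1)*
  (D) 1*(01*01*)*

Check each option against the DFA on short strings; one disagreement eliminates an option:
  (A) 0(0|1)*: on '0' the DFA goes q0 → q0 and rejects (q0 ∉ Accept), but the regex matches it → eliminate
  (B) (0|1)*1: agrees with the DFA on every string of length ≤ 6
  (C) (0|1)*11(0|1)*: on '1' the DFA goes q0 → q1 and accepts (q1 ∈ Accept), but the regex does not match it → eliminate
  (D) 1*(01*01*)*: on ε the DFA stays in q0 and rejects (q0 ∉ Accept), but the regex matches it → eliminate
Only (B) is consistent with the DFA.
(B) (0|1)*1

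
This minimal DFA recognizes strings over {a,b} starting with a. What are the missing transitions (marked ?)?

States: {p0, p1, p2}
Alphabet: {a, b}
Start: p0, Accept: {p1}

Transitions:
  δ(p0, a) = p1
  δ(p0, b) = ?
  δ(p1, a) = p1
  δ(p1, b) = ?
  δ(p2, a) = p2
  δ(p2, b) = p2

From the language and accept set, identify what each state tracks — p0: no input read; p1: started with a; p2: started with b (dead).
Each missing δ(q, a) is the state matching the new tracked value after reading a.
δ(p0, b) = p2; δ(p1, b) = p1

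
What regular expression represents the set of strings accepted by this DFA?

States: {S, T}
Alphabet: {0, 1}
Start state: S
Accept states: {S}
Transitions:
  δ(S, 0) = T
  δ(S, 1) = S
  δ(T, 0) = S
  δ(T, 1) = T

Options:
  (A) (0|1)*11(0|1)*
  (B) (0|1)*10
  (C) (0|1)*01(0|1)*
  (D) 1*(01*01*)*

Check each option against the DFA on short strings; one disagreement eliminates an option:
  (A) (0|1)*11(0|1)*: on ε the DFA stays in S and accepts (S ∈ Accept), but the regex does not match it → eliminate
  (B) (0|1)*10: on ε the DFA stays in S and accepts (S ∈ Accept), but the regex does not match it → eliminate
  (C) (0|1)*01(0|1)*: on ε the DFA stays in S and accepts (S ∈ Accept), but the regex does not match it → eliminate
  (D) 1*(01*01*)*: agrees with the DFA on every string of length ≤ 6
Only (D) is consistent with the DFA.
(D) 1*(01*01*)*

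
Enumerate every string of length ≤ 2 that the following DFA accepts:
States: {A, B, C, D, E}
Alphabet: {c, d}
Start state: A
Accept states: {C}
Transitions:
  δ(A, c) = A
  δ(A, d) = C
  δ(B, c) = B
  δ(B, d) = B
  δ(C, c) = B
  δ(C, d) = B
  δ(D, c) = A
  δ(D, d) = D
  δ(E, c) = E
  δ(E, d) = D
d, cd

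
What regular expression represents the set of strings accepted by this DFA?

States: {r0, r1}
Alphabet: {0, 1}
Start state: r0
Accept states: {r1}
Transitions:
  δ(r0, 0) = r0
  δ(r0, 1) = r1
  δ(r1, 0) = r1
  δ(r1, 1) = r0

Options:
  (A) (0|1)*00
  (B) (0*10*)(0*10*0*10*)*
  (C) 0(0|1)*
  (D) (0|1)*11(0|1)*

Check each option against the DFA on short strings; one disagreement eliminates an option:
  (A) (0|1)*00: on '1' the DFA goes r0 → r1 and accepts (r1 ∈ Accept), but the regex does not match it → eliminate
  (B) (0*10*)(0*10*0*10*)*: agrees with the DFA on every string of length ≤ 6
  (C) 0(0|1)*: on '0' the DFA goes r0 → r0 and rejects (r0 ∉ Accept), but the regex matches it → eliminate
  (D) (0|1)*11(0|1)*: on '1' the DFA goes r0 → r1 and accepts (r1 ∈ Accept), but the regex does not match it → eliminate
Only (B) is consistent with the DFA.
(B) (0*10*)(0*10*0*10*)*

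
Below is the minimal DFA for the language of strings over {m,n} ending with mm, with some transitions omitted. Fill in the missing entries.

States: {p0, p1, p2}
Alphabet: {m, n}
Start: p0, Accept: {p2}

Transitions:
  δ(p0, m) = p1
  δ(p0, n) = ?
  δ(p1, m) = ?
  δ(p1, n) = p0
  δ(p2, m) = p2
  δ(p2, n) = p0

From the language and accept set, identify what each state tracks — p0: last symbol not m; p1: one trailing m; p2: two trailing m's.
Each missing δ(q, a) is the state matching the new tracked value after reading a.
δ(p0, n) = p0; δ(p1, m) = p2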